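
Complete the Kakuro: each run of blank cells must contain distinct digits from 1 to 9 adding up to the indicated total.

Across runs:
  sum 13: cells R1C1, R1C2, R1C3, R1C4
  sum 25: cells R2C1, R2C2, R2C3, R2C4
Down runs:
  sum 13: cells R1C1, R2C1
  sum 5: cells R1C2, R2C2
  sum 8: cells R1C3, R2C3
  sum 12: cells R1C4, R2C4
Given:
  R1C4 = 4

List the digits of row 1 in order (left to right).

R2C4 = 12 − 4 = 8 completes the 12 down.
Nothing is forced directly, so branch on R1C1, whose candidates are 5 or 6. If R1C1 = 5: then R2C1 would have to be in {1,2,3,4,5,6,7,9} for the 25 across but in {8} for the 13 down — contradiction. So R1C1 = 6.
R2C1 = 13 − 6 = 7 completes the 13 down.
No cell is forced outright now. R2C2 can only be 1 or 4 (the digits allowed by both its 25 across and its 5 down). If R2C2 = 1: then R1C2 would have to be in {1,2} for the 13 across but in {4} for the 5 down — contradiction. So R2C2 = 4.
R1C2 = 5 − 4 = 1 completes the 5 down.
R1C3 = 13 − 11 = 2 completes the 13 across.
R2C3 = 25 − 19 = 6 completes the 25 across.

6 1 2 4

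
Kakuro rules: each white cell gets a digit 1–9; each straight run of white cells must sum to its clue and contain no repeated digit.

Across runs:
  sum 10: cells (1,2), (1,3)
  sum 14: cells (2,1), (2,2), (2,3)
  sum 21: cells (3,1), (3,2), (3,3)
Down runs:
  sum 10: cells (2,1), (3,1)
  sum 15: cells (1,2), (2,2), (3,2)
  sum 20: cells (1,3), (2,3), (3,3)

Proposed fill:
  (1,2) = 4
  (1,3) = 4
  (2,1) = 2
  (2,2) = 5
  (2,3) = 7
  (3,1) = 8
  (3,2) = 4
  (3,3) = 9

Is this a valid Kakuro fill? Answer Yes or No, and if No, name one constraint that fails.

No — the down run (1,2)–(3,2) sums to 13, not 15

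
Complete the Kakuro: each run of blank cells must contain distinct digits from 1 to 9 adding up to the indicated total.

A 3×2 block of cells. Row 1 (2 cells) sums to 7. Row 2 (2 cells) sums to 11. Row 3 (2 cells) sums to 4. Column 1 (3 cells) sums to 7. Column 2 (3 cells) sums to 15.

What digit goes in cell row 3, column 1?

4 in 2 cells must be {1,3}; 7 in 3 cells must be {1,2,4}.
The 4 across and the 7 down share only 1, so (3,1) = 1.
(3,2) = 4 − 1 = 3 completes the 4 across.
Nothing is forced directly, so branch on (1,1), whose candidates are 2 or 4. If (1,1) = 4: then (1,2) would have to be in {3} for the 7 across but in {4,5,7,8} for the 15 down — contradiction. So (1,1) = 2.
(1,2) = 7 − 2 = 5 completes the 7 across.
(2,1) = 7 − 3 = 4 completes the 7 down.
(2,2) = 11 − 4 = 7 completes the 11 across.

1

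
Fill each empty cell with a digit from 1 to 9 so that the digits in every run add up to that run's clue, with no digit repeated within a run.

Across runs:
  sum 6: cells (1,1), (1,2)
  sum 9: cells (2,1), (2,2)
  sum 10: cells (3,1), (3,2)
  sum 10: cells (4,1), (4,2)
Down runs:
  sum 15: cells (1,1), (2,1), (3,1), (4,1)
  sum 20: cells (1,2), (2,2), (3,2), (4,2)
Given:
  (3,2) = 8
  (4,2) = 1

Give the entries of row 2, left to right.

3 6

(3,1) = 10 − 8 = 2 completes the 10 across.
(4,1) = 10 − 1 = 9 completes the 10 across.
(1,1) = 1: the only remaining digit allowed by both the 6 across and the 15 down.
(1,2) = 6 − 1 = 5 completes the 6 across.
(2,1) = 15 − 12 = 3 completes the 15 down.
(2,2) = 9 − 3 = 6 completes the 9 across.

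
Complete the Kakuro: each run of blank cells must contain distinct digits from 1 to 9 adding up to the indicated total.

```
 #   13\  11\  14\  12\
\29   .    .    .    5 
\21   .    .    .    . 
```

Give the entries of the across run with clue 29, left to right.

7 8 9 5

29 in 4 cells must be {5,7,8,9}.
R2C4 = 12 − 5 = 7 completes the 12 down.
Nothing is forced directly, so branch on R1C3, whose candidates are 8 or 9. If R1C3 = 8: that forces R2C3 = 6, R2C1 = 5, R2C2 = 3, after which R1C1 would have to be in {7,9} for the 29 across but in {8} for the 13 down — contradiction. So R1C3 = 9.
R2C3 = 14 − 9 = 5 completes the 14 down.
Nothing is forced directly, so branch on R2C1, whose candidates are 6 or 8. If R2C1 = 8: then R1C1 would have to be in {7,8} for the 29 across but in {5} for the 13 down — contradiction. So R2C1 = 6.
R1C1 = 13 − 6 = 7 completes the 13 down.
R1C2 = 29 − 21 = 8 completes the 29 across.
R2C2 = 21 − 18 = 3 completes the 21 across.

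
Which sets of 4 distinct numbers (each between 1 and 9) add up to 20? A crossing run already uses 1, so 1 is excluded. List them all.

{2,3,6,9}; {2,3,7,8}; {2,4,5,9}; {2,4,6,8}; {2,5,6,7}; {3,4,5,8}; {3,4,6,7}

4 distinct digits from 1–9 sum between 10 and 30.
Dropping sets that contain 1.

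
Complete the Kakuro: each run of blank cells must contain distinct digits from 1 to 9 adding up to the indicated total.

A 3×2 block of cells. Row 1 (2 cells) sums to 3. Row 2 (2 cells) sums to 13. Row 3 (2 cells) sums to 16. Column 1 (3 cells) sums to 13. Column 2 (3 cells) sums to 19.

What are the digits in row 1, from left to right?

1 2

3 in 2 cells must be {1,2}; 16 in 2 cells must be {7,9}.
The 3 across and the 19 down share only 2, so (1,2) = 2.
Given what's placed, (3,2) must be 9 to fit the 16 across and 19 down.
(1,1) = 3 − 2 = 1 completes the 3 across.
(2,2) = 19 − 11 = 8 completes the 19 down.
(3,1) = 16 − 9 = 7 completes the 16 across.
(2,1) = 13 − 8 = 5 completes the 13 across.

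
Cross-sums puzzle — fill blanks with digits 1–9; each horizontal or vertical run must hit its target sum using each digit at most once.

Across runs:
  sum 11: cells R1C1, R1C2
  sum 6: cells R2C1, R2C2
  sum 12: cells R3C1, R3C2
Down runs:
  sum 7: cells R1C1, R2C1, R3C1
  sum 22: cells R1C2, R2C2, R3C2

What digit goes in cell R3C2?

7 in 3 cells must be {1,2,4}.
The 6 across and the 22 down share only 5, so R2C2 = 5.
The 12 across and the 7 down share only 4, so R3C1 = 4.
R3C2 = 12 − 4 = 8 completes the 12 across.
R1C1 = 2: the only remaining digit allowed by both the 11 across and the 7 down.
R1C2 = 11 − 2 = 9 completes the 11 across.
R2C1 = 6 − 5 = 1 completes the 6 across.

8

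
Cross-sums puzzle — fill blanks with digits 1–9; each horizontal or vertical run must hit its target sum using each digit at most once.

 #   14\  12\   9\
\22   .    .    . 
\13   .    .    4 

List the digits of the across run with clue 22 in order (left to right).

8 9 5

R1C3 = 9 − 4 = 5 completes the 9 down.
Nothing is forced directly, so branch on R2C1, whose candidates are 6 or 8. If R2C1 = 8: then R1C1 would have to be in {8,9} for the 22 across but in {6} for the 14 down — contradiction. So R2C1 = 6.
R1C1 = 14 − 6 = 8 completes the 14 down.
R1C2 = 22 − 13 = 9 completes the 22 across.
R2C2 = 13 − 10 = 3 completes the 13 across.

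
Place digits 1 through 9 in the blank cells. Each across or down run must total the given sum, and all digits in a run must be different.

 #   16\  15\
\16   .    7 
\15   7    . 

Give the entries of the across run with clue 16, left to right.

9, 7

16 in 2 cells must be {7,9}.
R1C1 = 16 − 7 = 9 completes the 16 across.
R2C2 = 15 − 7 = 8 completes the 15 across.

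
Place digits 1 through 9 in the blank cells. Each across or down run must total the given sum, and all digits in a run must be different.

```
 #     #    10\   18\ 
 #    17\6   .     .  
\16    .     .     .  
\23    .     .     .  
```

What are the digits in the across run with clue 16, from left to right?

23 in 3 cells must be {6,8,9}; 17 in 2 cells must be {8,9}.
Only 6 fits R3C2 under both its across sum 23 and down sum 10.
Given what's placed, R1C2 must be 1 to fit the 6 across and 10 down.
R1C3 = 6 − 1 = 5 completes the 6 across.
R2C2 = 10 − 7 = 3 completes the 10 down.
R3C3 = 9: the only remaining digit allowed by both the 23 across and the 18 down.
R2C3 = 18 − 14 = 4 completes the 18 down.
R3C1 = 23 − 15 = 8 completes the 23 across.
R2C1 = 16 − 7 = 9 completes the 16 across.

9, 3, 4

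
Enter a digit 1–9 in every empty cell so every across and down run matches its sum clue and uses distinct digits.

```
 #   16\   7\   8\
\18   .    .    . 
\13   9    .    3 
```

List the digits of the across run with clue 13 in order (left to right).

9 1 3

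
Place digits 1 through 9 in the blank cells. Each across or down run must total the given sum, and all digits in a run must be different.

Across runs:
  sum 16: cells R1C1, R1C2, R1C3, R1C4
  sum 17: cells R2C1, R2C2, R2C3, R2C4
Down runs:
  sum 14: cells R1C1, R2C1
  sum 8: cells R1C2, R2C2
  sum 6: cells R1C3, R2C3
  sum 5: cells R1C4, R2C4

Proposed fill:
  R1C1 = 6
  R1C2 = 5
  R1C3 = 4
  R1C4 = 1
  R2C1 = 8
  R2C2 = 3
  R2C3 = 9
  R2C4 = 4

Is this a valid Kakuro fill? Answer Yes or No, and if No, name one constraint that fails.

No — the across run R2C1–R2C4 sums to 24, not 17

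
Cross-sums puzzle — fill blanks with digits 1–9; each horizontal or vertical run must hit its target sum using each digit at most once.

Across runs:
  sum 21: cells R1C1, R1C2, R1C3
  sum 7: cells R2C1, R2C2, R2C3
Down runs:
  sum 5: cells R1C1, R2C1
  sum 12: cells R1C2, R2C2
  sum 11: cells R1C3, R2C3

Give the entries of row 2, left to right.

1 4 2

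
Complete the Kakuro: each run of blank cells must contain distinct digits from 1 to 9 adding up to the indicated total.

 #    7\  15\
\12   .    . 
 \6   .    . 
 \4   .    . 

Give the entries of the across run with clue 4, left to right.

1 3

4 in 2 cells must be {1,3}; 7 in 3 cells must be {1,2,4}.
The 12 across and the 7 down share only 4, so R1C1 = 4.
R1C2 = 12 − 4 = 8 completes the 12 across.
Given what's placed, R3C1 must be 1 to fit the 4 across and 7 down.
R3C2 = 4 − 1 = 3 completes the 4 across.
R2C1 = 7 − 5 = 2 completes the 7 down.
R2C2 = 6 − 2 = 4 completes the 6 across.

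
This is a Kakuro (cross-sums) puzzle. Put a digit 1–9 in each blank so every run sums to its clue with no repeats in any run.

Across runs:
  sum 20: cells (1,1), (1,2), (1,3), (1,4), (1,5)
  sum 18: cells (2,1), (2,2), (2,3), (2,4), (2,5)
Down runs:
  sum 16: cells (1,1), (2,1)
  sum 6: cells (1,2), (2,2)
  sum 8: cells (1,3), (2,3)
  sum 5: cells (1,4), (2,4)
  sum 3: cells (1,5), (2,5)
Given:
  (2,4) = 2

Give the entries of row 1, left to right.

16 in 2 cells must be {7,9}; 3 in 2 cells must be {1,2}.
(1,4) = 5 − 2 = 3 completes the 5 down.
Given what's placed, (2,1) must be 7 to fit the 18 across and 16 down.
(2,5) = 1: the only remaining digit allowed by both the 18 across and the 3 down.
(1,1) = 16 − 7 = 9 completes the 16 down.
(1,5) = 3 − 1 = 2 completes the 3 down.
Given what's placed, (2,2) must be 5 to fit the 18 across and 6 down.
(2,3) = 18 − 15 = 3 completes the 18 across.
(1,2) = 6 − 5 = 1 completes the 6 down.
(1,3) = 20 − 15 = 5 completes the 20 across.

9 1 5 3 2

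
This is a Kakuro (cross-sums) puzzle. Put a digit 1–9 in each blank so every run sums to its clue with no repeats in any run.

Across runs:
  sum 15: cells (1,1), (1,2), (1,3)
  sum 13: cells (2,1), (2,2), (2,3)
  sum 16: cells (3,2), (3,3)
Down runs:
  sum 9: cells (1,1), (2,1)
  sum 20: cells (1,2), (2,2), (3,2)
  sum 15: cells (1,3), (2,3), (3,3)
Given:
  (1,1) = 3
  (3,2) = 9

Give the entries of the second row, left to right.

16 in 2 cells must be {7,9}.
(2,1) = 9 − 3 = 6 completes the 9 down.
(3,3) = 16 − 9 = 7 completes the 16 across.
(1,3) = 5: the only remaining digit allowed by both the 15 across and the 15 down.
(2,3) = 15 − 12 = 3 completes the 15 down.
(1,2) = 15 − 8 = 7 completes the 15 across.
(2,2) = 13 − 9 = 4 completes the 13 across.

6 4 3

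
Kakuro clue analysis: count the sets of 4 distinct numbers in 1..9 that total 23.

4 distinct digits from 1–9 sum between 10 and 30.

9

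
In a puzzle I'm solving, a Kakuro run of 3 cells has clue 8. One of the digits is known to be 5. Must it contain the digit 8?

The only way to make 8 from 3 distinct digits under that restriction is {1,2,5}, which does not contain 8.

No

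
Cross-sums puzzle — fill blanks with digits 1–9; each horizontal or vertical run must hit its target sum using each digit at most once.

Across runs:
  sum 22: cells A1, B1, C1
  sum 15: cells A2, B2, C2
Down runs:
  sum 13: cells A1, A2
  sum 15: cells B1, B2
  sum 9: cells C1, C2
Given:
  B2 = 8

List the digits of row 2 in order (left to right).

B1 = 15 − 8 = 7 completes the 15 down.
C1 = 6: the only remaining digit allowed by both the 22 across and the 9 down.
C2 = 9 − 6 = 3 completes the 9 down.
A1 = 22 − 13 = 9 completes the 22 across.
A2 = 15 − 11 = 4 completes the 15 across.

4 8 3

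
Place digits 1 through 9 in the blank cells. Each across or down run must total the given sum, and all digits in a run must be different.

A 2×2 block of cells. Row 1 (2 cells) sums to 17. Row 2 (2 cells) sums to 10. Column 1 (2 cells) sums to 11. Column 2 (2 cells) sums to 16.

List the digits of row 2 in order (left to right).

17 in 2 cells must be {8,9}; 16 in 2 cells must be {7,9}.
The 17 across and the 16 down share only 9, so (1,2) = 9.
(2,2) = 16 − 9 = 7 completes the 16 down.
(1,1) = 17 − 9 = 8 completes the 17 across.
(2,1) = 10 − 7 = 3 completes the 10 across.

3 7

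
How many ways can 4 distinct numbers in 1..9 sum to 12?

4 distinct digits from 1–9 sum between 10 and 30.
Enumerating: {1,2,3,6}, {1,2,4,5}.

2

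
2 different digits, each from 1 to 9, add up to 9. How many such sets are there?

4

2 distinct digits from 1–9 sum between 3 and 17.
Enumerating: {1,8}, {2,7}, {3,6}, {4,5}.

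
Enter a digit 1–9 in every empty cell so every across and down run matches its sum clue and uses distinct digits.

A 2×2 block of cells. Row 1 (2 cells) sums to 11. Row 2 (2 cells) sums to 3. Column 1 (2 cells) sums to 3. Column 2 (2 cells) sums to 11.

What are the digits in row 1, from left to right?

3 in 2 cells must be {1,2}.
The 11 across and the 3 down share only 2, so (1,1) = 2.
(1,2) = 11 − 2 = 9 completes the 11 across.
(2,1) = 3 − 2 = 1 completes the 3 down.
(2,2) = 3 − 1 = 2 completes the 3 across.

2 9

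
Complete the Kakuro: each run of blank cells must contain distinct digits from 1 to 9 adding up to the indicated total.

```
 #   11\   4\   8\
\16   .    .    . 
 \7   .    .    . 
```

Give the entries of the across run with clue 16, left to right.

7, 3, 6

7 in 3 cells must be {1,2,4}; 4 in 2 cells must be {1,3}.
The 7 across and the 4 down share only 1, so R2C2 = 1.
Given what's placed, R2C3 must be 2 to fit the 7 across and 8 down.
R1C2 = 4 − 1 = 3 completes the 4 down.
R1C3 = 8 − 2 = 6 completes the 8 down.
R2C1 = 7 − 3 = 4 completes the 7 across.
R1C1 = 16 − 9 = 7 completes the 16 across.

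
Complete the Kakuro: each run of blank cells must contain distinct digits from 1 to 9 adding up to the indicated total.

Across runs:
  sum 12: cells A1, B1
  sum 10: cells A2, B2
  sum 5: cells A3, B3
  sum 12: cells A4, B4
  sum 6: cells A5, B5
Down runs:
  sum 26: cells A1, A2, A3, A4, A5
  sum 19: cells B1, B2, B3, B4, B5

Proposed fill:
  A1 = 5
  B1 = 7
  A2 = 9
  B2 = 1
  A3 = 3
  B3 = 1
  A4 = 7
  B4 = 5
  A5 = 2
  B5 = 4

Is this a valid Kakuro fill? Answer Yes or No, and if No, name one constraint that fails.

No — the across run A3–B3 sums to 4, not 5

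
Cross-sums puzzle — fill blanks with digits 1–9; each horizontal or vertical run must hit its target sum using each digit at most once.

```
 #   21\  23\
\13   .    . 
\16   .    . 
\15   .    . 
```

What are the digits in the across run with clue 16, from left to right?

16 in 2 cells must be {7,9}; 23 in 3 cells must be {6,8,9}.
The 16 across and the 23 down share only 9, so R2C2 = 9.
R2C1 = 16 − 9 = 7 completes the 16 across.
Nothing is forced directly, so branch on R1C2, whose candidates are 6 or 8. If R1C2 = 6: then R1C1 would have to be in {7} for the 13 across but in {5,6,8,9} for the 21 down — contradiction. So R1C2 = 8.
R1C1 = 13 − 8 = 5 completes the 13 across.
R3C1 = 21 − 12 = 9 completes the 21 down.
R3C2 = 15 − 9 = 6 completes the 15 across.

7 9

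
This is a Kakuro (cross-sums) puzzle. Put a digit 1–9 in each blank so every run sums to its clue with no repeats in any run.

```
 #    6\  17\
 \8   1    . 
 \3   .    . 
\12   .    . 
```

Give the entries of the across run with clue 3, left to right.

3 in 2 cells must be {1,2}; 6 in 3 cells must be {1,2,3}.
R1C2 = 8 − 1 = 7 completes the 8 across.
Given what's placed, R2C1 must be 2 to fit the 3 across and 6 down.
R2C2 = 3 − 2 = 1 completes the 3 across.
R3C1 = 6 − 3 = 3 completes the 6 down.
R3C2 = 12 − 3 = 9 completes the 12 across.

2 1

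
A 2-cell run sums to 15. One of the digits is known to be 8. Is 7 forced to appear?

The only way to make 15 from 2 distinct digits under that restriction is {7,8}, which contains 7.

Yes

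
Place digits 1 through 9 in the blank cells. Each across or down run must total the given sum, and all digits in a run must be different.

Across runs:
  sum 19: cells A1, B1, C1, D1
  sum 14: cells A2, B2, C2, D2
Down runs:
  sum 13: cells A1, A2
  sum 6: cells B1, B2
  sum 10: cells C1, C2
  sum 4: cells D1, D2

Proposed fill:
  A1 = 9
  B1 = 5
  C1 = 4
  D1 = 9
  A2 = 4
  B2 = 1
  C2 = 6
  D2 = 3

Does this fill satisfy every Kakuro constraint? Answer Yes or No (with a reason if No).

No — the across run A1–D1 sums to 27, not 19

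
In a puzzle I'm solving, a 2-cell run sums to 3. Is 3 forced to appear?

The only way to make 3 from 2 distinct digits is {1,2}, which does not contain 3.

No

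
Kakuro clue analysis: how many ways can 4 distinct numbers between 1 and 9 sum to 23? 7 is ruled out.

4 distinct digits from 1–9 sum between 10 and 30.
Dropping sets that contain 7.
Enumerating: {1,5,8,9}, {2,4,8,9}, {3,5,6,9}, {4,5,6,8}.

4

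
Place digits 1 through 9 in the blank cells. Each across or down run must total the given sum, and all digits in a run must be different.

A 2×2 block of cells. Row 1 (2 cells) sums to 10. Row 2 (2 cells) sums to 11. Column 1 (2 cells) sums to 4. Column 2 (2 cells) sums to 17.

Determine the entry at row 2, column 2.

8

4 in 2 cells must be {1,3}; 17 in 2 cells must be {8,9}.
The 11 across and the 4 down share only 3, so (2,1) = 3.
(2,2) = 11 − 3 = 8 completes the 11 across.
(1,1) = 4 − 3 = 1 completes the 4 down.
(1,2) = 10 − 1 = 9 completes the 10 across.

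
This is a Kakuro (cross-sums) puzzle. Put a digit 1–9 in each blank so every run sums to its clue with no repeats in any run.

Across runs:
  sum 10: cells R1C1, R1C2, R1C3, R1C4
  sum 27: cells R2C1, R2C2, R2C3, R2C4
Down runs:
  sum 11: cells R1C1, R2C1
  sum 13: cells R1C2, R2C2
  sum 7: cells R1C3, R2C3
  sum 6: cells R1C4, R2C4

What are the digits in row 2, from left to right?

10 in 4 cells must be {1,2,3,4}.
Only 4 fits R1C2 under both its across sum 10 and down sum 13.
R2C2 = 13 − 4 = 9 completes the 13 down.
Nothing is forced directly, so branch on R1C1, whose candidates are 2 or 3. If R1C1 = 2: that forces R1C4 = 1, after which R2C1 would have to be in {3,4,5,6,7,8} for the 27 across but in {9} for the 11 down — contradiction. So R1C1 = 3.
R2C1 = 11 − 3 = 8 completes the 11 down.
R2C4 = 4: the only remaining digit allowed by both the 27 across and the 6 down.
R1C4 = 6 − 4 = 2 completes the 6 down.
R2C3 = 27 − 21 = 6 completes the 27 across.

8, 9, 6, 4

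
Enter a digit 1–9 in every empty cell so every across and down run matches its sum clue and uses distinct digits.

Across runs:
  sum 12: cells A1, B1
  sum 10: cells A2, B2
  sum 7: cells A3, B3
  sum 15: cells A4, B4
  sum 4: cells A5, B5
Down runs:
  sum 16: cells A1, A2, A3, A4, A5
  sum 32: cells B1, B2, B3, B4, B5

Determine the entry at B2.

7

4 in 2 cells must be {1,3}; 16 in 5 cells must be {1,2,3,4,6}.
Only 6 fits A4 under both its across sum 15 and down sum 16.
B4 = 15 − 6 = 9 completes the 15 across.
Given what's placed, B5 must be 3 to fit the 4 across and 32 down.
B3 = 5: the only remaining digit allowed by both the 7 across and the 32 down.
A5 = 4 − 3 = 1 completes the 4 across.
A3 = 7 − 5 = 2 completes the 7 across.
Nothing is forced directly, so branch on A1, whose candidates are 3 or 4. If A1 = 3: then B1 would have to be in {9} for the 12 across but in {7,8} for the 32 down — contradiction. So A1 = 4.
B1 = 12 − 4 = 8 completes the 12 across.
A2 = 16 − 13 = 3 completes the 16 down.
B2 = 10 − 3 = 7 completes the 10 across.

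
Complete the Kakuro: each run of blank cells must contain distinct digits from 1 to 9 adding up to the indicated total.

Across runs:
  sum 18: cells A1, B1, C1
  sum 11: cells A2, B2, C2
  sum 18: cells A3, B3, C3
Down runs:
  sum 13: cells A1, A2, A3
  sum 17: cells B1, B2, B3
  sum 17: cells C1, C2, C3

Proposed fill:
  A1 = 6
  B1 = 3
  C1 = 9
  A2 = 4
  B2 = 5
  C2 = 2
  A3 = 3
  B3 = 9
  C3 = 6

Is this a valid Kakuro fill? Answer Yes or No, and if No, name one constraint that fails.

Across: 6+3+9=18; 4+5+2=11; 3+9+6=18. Down: 6+4+3=13; 3+5+9=17; 9+2+6=17. No digit repeats within any run.

Yes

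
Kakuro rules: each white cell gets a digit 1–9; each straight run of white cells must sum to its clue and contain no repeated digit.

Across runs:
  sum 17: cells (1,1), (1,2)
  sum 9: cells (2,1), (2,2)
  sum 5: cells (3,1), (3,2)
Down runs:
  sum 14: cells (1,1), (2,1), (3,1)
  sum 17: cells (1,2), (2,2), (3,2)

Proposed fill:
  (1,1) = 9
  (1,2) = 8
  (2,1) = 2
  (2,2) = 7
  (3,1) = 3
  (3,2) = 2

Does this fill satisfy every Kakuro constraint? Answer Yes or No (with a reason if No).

Yes

Across: 9+8=17; 2+7=9; 3+2=5. Down: 9+2+3=14; 8+7+2=17. No digit repeats within any run.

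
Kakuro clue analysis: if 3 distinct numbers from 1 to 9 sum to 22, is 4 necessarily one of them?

Counterexample: {5,8,9} sums to 22 without using 4.

No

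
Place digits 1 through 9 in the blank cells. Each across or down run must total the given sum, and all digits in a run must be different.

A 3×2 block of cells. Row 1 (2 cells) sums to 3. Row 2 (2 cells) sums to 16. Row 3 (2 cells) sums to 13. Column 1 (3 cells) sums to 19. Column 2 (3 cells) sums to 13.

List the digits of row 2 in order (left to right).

9, 7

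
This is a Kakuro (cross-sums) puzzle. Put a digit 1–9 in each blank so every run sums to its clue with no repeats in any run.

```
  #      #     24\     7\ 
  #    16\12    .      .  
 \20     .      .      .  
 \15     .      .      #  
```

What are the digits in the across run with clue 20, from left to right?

9, 7, 4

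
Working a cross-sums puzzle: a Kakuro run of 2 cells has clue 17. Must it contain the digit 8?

Yes

The only way to make 17 from 2 distinct digits is {8,9}, which contains 8.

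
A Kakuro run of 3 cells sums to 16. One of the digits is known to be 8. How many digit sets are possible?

3

3 distinct digits from 1–9 sum between 6 and 24.
Keeping only sets containing 8.
Enumerating: {1,7,8}, {2,6,8}, {3,5,8}.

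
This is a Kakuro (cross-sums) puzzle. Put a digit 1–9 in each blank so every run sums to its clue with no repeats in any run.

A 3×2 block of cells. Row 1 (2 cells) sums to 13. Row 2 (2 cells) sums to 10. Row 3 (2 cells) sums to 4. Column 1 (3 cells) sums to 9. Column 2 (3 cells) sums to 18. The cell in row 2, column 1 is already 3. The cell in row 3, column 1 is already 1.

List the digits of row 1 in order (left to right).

4 in 2 cells must be {1,3}.
(1,1) = 9 − 4 = 5 completes the 9 down.
(1,2) = 13 − 5 = 8 completes the 13 across.
(2,2) = 10 − 3 = 7 completes the 10 across.
(3,2) = 4 − 1 = 3 completes the 4 across.

5 8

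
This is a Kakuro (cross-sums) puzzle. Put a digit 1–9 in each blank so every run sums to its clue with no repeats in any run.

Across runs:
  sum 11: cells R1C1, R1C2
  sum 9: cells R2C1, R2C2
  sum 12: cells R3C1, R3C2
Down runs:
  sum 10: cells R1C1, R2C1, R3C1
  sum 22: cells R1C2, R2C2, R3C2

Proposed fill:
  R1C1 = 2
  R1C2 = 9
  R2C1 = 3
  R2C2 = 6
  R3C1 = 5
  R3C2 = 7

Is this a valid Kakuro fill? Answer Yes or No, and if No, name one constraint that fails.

Across: 2+9=11; 3+6=9; 5+7=12. Down: 2+3+5=10; 9+6+7=22. No digit repeats within any run.

Yes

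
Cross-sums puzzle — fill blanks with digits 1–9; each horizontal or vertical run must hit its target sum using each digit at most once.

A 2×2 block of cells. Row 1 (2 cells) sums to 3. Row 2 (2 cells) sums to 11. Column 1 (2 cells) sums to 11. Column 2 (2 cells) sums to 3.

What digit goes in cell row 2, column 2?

3 in 2 cells must be {1,2}.
The 3 across and the 11 down share only 2, so (1,1) = 2.
(1,2) = 3 − 2 = 1 completes the 3 across.
(2,1) = 11 − 2 = 9 completes the 11 down.
(2,2) = 11 − 9 = 2 completes the 11 across.

2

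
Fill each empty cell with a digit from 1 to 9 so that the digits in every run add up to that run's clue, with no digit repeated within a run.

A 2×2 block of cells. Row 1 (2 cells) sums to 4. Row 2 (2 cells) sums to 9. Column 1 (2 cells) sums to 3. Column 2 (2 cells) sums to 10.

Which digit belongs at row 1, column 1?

4 in 2 cells must be {1,3}; 3 in 2 cells must be {1,2}.
The 4 across and the 3 down share only 1, so (1,1) = 1.
(1,2) = 4 − 1 = 3 completes the 4 across.
(2,1) = 3 − 1 = 2 completes the 3 down.
(2,2) = 9 − 2 = 7 completes the 9 across.

1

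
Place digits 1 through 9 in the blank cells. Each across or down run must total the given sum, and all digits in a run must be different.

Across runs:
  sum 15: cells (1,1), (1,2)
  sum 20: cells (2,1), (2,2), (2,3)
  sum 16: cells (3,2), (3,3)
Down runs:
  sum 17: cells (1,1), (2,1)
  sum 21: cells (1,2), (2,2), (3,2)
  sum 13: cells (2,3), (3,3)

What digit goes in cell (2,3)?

6

16 in 2 cells must be {7,9}; 17 in 2 cells must be {8,9}.
Nothing is forced directly, so branch on (3,2), whose candidates are 7 or 9. If (3,2) = 7: that forces (3,3) = 9, (2,3) = 4, (2,1) = 9, after which (2,2) would have to be in {7} for the 20 across but in {5,6,8,9} for the 21 down — contradiction. So (3,2) = 9.
(3,3) = 16 − 9 = 7 completes the 16 across.
(2,3) = 13 − 7 = 6 completes the 13 down.
(2,1) = 9: the only remaining digit allowed by both the 20 across and the 17 down.
(2,2) = 20 − 15 = 5 completes the 20 across.
(1,1) = 17 − 9 = 8 completes the 17 down.
(1,2) = 15 − 8 = 7 completes the 15 across.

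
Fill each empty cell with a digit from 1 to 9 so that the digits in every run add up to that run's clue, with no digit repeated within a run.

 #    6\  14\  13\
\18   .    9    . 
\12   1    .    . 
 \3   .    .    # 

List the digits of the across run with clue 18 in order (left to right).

3, 9, 6

3 in 2 cells must be {1,2}; 6 in 3 cells must be {1,2,3}.
R3C1 = 2: the only remaining digit allowed by both the 3 across and the 6 down.
R3C2 = 3 − 2 = 1 completes the 3 across.
R1C1 = 6 − 3 = 3 completes the 6 down.
R1C3 = 18 − 12 = 6 completes the 18 across.
R2C2 = 14 − 10 = 4 completes the 14 down.
R2C3 = 12 − 5 = 7 completes the 12 across.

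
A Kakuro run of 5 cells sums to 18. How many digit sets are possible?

3

5 distinct digits from 1–9 sum between 15 and 35.
Enumerating: {1,2,3,4,8}, {1,2,3,5,7}, {1,2,4,5,6}.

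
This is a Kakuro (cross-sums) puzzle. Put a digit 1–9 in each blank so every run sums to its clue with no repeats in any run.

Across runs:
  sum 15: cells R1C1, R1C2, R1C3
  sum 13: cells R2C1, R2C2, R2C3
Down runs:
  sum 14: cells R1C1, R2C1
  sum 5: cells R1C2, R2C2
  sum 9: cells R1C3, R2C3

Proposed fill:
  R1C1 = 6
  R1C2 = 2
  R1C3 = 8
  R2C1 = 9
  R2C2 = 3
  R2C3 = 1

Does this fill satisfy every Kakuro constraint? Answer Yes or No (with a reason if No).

No — the across run R1C1–R1C3 sums to 16, not 15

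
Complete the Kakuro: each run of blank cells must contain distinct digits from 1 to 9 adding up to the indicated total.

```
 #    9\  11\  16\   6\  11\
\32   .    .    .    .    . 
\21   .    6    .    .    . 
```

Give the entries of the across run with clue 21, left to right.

1, 6, 7, 2, 5

16 in 2 cells must be {7,9}.
R1C2 = 11 − 6 = 5 completes the 11 down.
R1C4 = 4: the only remaining digit allowed by both the 32 across and the 6 down.
R2C4 = 6 − 4 = 2 completes the 6 down.
Given what's placed, R1C3 must be 9 to fit the 32 across and 16 down.
R2C3 = 16 − 9 = 7 completes the 16 down.
Given what's placed, R2C5 must be 5 to fit the 21 across and 11 down.
R1C5 = 11 − 5 = 6 completes the 11 down.
R2C1 = 21 − 20 = 1 completes the 21 across.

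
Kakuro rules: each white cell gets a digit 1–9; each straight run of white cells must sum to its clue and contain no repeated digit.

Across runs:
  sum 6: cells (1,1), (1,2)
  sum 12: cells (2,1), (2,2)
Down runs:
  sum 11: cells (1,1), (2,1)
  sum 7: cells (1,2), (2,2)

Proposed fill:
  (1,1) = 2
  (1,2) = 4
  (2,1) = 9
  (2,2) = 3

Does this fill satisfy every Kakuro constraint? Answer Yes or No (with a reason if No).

Yes

Across: 2+4=6; 9+3=12. Down: 2+9=11; 4+3=7. No digit repeats within any run.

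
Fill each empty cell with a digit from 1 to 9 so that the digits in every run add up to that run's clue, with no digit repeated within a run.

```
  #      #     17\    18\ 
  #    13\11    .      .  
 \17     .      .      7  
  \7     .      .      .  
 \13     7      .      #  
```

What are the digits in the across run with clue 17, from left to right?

7 in 3 cells must be {1,2,4}.
Given what's placed, R3C3 must be 2 to fit the 7 across and 18 down.
R4C2 = 13 − 7 = 6 completes the 13 across.
R1C3 = 18 − 9 = 9 completes the 18 down.
R1C2 = 11 − 9 = 2 completes the 11 across.
No cell is forced outright now. R3C1 can only be 1 or 4 (the digits allowed by both its 7 across and its 13 down). If R3C1 = 1: then R2C1 would have to be in {1,2,4,6,8,9} for the 17 across but in {5} for the 13 down — contradiction. So R3C1 = 4.
R2C1 = 13 − 11 = 2 completes the 13 down.
R2C2 = 17 − 9 = 8 completes the 17 across.

2 8 7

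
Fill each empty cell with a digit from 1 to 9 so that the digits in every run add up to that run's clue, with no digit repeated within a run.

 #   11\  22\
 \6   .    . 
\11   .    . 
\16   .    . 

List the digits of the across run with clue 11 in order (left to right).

16 in 2 cells must be {7,9}.
The 6 across and the 22 down share only 5, so R1C2 = 5.
The 16 across and the 11 down share only 7, so R3C1 = 7.
R3C2 = 16 − 7 = 9 completes the 16 across.
R1C1 = 6 − 5 = 1 completes the 6 across.
R2C1 = 11 − 8 = 3 completes the 11 down.
R2C2 = 11 − 3 = 8 completes the 11 across.

3 8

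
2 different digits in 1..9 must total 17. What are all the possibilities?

2 distinct digits from 1–9 sum between 3 and 17.
Only one set works: {8,9}.

{8,9}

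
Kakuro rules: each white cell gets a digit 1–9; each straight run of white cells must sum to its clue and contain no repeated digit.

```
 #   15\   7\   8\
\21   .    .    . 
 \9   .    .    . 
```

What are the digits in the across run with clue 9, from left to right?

6, 2, 1

The 9 across and the 15 down share only 6, so R2C1 = 6.
R1C1 = 15 − 6 = 9 completes the 15 down.
Nothing is forced directly, so branch on R1C2, whose candidates are 4 or 5. If R1C2 = 4: then R1C3 would have to be in {8} for the 21 across but in {1,2,3,5,6,7} for the 8 down — contradiction. So R1C2 = 5.
R1C3 = 21 − 14 = 7 completes the 21 across.
R2C2 = 7 − 5 = 2 completes the 7 down.
R2C3 = 9 − 8 = 1 completes the 9 across.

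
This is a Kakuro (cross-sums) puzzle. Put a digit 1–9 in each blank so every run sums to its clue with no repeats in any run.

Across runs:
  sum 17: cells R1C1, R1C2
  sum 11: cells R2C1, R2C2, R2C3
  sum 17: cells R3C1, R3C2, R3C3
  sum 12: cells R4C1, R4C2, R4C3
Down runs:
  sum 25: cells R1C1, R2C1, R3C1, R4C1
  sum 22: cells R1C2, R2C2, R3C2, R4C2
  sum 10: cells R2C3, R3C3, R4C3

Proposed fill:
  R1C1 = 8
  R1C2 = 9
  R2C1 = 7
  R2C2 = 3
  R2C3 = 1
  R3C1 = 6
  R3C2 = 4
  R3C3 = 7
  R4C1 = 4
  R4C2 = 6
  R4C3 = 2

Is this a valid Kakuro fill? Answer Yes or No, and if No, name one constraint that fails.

Across: 8+9=17; 7+3+1=11; 6+4+7=17; 4+6+2=12. Down: 8+7+6+4=25; 9+3+4+6=22; 1+7+2=10. No digit repeats within any run.

Yes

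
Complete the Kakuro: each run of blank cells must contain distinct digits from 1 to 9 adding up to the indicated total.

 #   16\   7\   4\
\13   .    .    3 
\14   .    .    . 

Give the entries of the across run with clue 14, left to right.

7 6 1

16 in 2 cells must be {7,9}; 4 in 2 cells must be {1,3}.
R1C1 = 9: the only remaining digit allowed by both the 13 across and the 16 down.
R1C2 = 13 − 12 = 1 completes the 13 across.
R2C1 = 16 − 9 = 7 completes the 16 down.
R2C2 = 7 − 1 = 6 completes the 7 down.
R2C3 = 14 − 13 = 1 completes the 14 across.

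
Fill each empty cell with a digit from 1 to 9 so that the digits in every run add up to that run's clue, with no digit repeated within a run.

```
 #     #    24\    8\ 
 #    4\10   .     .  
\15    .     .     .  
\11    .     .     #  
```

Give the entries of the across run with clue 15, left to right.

1, 9, 5

4 in 2 cells must be {1,3}; 24 in 3 cells must be {7,8,9}.
The 11 across and the 4 down share only 3, so R3C1 = 3.
R3C2 = 11 − 3 = 8 completes the 11 across.
R2C1 = 4 − 3 = 1 completes the 4 down.
R2C2 = 9: the only remaining digit allowed by both the 15 across and the 24 down.
R2C3 = 15 − 10 = 5 completes the 15 across.
R1C2 = 24 − 17 = 7 completes the 24 down.
R1C3 = 10 − 7 = 3 completes the 10 across.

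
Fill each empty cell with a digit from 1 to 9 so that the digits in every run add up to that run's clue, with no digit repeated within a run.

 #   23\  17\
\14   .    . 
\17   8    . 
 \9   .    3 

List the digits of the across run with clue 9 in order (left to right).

6, 3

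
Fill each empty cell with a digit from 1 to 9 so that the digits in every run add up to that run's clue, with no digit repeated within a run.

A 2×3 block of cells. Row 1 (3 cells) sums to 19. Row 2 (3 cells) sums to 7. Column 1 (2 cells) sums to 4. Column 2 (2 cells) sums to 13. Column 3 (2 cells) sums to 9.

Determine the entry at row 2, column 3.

7 in 3 cells must be {1,2,4}; 4 in 2 cells must be {1,3}.
The 19 across and the 4 down share only 3, so (1,1) = 3.
Given what's placed, (1,3) must be 7 to fit the 19 across and 9 down.
(2,1) = 4 − 3 = 1 completes the 4 down.
(2,2) = 4: the only remaining digit allowed by both the 7 across and the 13 down.
(2,3) = 7 − 5 = 2 completes the 7 across.
(1,2) = 19 − 10 = 9 completes the 19 across.

2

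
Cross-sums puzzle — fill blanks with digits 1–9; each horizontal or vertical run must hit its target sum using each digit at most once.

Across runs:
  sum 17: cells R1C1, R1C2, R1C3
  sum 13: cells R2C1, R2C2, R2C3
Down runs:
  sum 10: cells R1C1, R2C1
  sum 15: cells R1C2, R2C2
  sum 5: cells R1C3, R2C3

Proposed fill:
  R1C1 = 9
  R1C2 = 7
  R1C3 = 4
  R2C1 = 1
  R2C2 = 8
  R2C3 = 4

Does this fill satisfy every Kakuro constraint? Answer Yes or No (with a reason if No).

No — the down run R1C3–R2C3 sums to 8, not 5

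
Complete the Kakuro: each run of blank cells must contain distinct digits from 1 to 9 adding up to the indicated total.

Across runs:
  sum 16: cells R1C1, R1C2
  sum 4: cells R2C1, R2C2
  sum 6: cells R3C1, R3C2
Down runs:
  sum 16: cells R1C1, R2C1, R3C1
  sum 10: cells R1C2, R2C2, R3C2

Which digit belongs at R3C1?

4

16 in 2 cells must be {7,9}; 4 in 2 cells must be {1,3}.
The 16 across and the 10 down share only 7, so R1C2 = 7.
Given what's placed, R2C2 must be 1 to fit the 4 across and 10 down.
R3C2 = 10 − 8 = 2 completes the 10 down.
R1C1 = 16 − 7 = 9 completes the 16 across.
R2C1 = 4 − 1 = 3 completes the 4 across.
R3C1 = 6 − 2 = 4 completes the 6 across.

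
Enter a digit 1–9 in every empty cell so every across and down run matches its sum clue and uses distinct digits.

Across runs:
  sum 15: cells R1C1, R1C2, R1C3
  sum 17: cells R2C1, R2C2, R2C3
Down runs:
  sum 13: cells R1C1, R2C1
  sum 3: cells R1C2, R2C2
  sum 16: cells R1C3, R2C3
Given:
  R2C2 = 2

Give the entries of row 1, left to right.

5, 1, 9

3 in 2 cells must be {1,2}; 16 in 2 cells must be {7,9}.
R1C2 = 3 − 2 = 1 completes the 3 down.
R1C3 = 9: the only remaining digit allowed by both the 15 across and the 16 down.
R2C3 = 16 − 9 = 7 completes the 16 down.
R1C1 = 15 − 10 = 5 completes the 15 across.
R2C1 = 17 − 9 = 8 completes the 17 across.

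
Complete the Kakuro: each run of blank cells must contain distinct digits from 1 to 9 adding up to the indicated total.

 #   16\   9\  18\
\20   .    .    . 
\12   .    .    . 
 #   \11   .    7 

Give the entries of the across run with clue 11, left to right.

4 7

16 in 2 cells must be {7,9}.
R3C2 = 11 − 7 = 4 completes the 11 across.
R1C2 = 3: the only remaining digit allowed by both the 20 across and the 9 down.
R2C2 = 9 − 7 = 2 completes the 9 down.
Given what's placed, R1C1 must be 9 to fit the 20 across and 16 down.
R1C3 = 20 − 12 = 8 completes the 20 across.
R2C1 = 16 − 9 = 7 completes the 16 down.
R2C3 = 12 − 9 = 3 completes the 12 across.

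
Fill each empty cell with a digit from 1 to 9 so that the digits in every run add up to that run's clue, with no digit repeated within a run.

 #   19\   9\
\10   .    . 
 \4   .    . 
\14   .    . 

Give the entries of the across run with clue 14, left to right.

9 5

4 in 2 cells must be {1,3}.
The 4 across and the 19 down share only 3, so R2C1 = 3.
R2C2 = 4 − 3 = 1 completes the 4 across.
Given what's placed, R3C1 must be 9 to fit the 14 across and 19 down.
R3C2 = 14 − 9 = 5 completes the 14 across.
R1C1 = 19 − 12 = 7 completes the 19 down.
R1C2 = 10 − 7 = 3 completes the 10 across.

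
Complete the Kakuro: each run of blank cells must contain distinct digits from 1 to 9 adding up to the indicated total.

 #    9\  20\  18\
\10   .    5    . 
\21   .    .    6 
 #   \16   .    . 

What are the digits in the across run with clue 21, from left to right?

7 8 6

16 in 2 cells must be {7,9}.
No cell is forced outright now. R3C2 can only be 7 or 9 (the digits allowed by both its 16 across and its 20 down). If R3C2 = 9: then R2C2 would have to be in {7,8} for the 21 across but in {6} for the 20 down — contradiction. So R3C2 = 7.
R2C2 = 20 − 12 = 8 completes the 20 down.
R3C3 = 16 − 7 = 9 completes the 16 across.
R1C3 = 18 − 15 = 3 completes the 18 down.
R2C1 = 21 − 14 = 7 completes the 21 across.
R1C1 = 10 − 8 = 2 completes the 10 across.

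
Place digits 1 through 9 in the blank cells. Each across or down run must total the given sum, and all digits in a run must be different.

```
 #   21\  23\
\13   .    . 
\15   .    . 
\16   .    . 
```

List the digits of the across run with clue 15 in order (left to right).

9, 6

16 in 2 cells must be {7,9}; 23 in 3 cells must be {6,8,9}.
The 16 across and the 23 down share only 9, so R3C2 = 9.
R3C1 = 16 − 9 = 7 completes the 16 across.
Nothing is forced directly, so branch on R1C2, whose candidates are 6 or 8. If R1C2 = 6: then R1C1 would have to be in {7} for the 13 across but in {5,6,8,9} for the 21 down — contradiction. So R1C2 = 8.
R1C1 = 13 − 8 = 5 completes the 13 across.
R2C1 = 21 − 12 = 9 completes the 21 down.
R2C2 = 15 − 9 = 6 completes the 15 across.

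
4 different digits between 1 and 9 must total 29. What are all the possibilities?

{5,7,8,9}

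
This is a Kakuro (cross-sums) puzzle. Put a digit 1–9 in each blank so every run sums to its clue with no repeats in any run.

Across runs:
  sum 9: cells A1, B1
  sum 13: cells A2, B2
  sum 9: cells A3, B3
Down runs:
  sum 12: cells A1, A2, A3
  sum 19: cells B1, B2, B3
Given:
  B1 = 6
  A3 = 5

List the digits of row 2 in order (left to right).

4 9

A1 = 9 − 6 = 3 completes the 9 across.
A2 = 12 − 8 = 4 completes the 12 down.
B2 = 13 − 4 = 9 completes the 13 across.
B3 = 9 − 5 = 4 completes the 9 across.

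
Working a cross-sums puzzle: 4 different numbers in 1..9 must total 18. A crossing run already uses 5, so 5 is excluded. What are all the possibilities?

{1,2,6,9}; {1,2,7,8}; {1,3,6,8}; {1,4,6,7}; {2,3,4,9}; {2,3,6,7}

4 distinct digits from 1–9 sum between 10 and 30.
Dropping sets that contain 5.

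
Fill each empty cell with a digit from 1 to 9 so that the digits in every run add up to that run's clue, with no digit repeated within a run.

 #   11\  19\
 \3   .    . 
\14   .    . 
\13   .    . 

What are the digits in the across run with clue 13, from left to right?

4 9

3 in 2 cells must be {1,2}.
The 3 across and the 19 down share only 2, so R1C2 = 2.
R1C1 = 3 − 2 = 1 completes the 3 across.
Nothing is forced directly, so branch on R2C1, whose candidates are 6 or 8. If R2C1 = 8: then R2C2 would have to be in {6} for the 14 across but in {8,9} for the 19 down — contradiction. So R2C1 = 6.
R2C2 = 14 − 6 = 8 completes the 14 across.
R3C1 = 11 − 7 = 4 completes the 11 down.
R3C2 = 13 − 4 = 9 completes the 13 across.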